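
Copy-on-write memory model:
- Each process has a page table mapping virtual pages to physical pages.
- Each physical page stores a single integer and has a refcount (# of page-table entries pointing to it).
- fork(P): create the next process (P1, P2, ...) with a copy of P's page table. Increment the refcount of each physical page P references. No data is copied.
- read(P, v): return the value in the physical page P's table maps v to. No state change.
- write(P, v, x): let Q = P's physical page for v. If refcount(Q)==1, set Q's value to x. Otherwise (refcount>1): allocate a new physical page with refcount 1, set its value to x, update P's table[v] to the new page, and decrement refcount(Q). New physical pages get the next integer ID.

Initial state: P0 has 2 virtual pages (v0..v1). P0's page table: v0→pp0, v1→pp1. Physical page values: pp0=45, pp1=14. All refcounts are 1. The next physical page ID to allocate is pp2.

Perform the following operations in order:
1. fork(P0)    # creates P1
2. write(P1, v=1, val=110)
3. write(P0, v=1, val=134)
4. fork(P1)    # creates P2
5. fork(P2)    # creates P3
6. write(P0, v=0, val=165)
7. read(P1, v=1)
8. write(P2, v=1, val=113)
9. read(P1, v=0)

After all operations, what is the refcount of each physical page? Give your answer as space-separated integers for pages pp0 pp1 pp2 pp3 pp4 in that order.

Op 1: fork(P0) -> P1. 2 ppages; refcounts: pp0:2 pp1:2
Op 2: write(P1, v1, 110). refcount(pp1)=2>1 -> COPY to pp2. 3 ppages; refcounts: pp0:2 pp1:1 pp2:1
Op 3: write(P0, v1, 134). refcount(pp1)=1 -> write in place. 3 ppages; refcounts: pp0:2 pp1:1 pp2:1
Op 4: fork(P1) -> P2. 3 ppages; refcounts: pp0:3 pp1:1 pp2:2
Op 5: fork(P2) -> P3. 3 ppages; refcounts: pp0:4 pp1:1 pp2:3
Op 6: write(P0, v0, 165). refcount(pp0)=4>1 -> COPY to pp3. 4 ppages; refcounts: pp0:3 pp1:1 pp2:3 pp3:1
Op 7: read(P1, v1) -> 110. No state change.
Op 8: write(P2, v1, 113). refcount(pp2)=3>1 -> COPY to pp4. 5 ppages; refcounts: pp0:3 pp1:1 pp2:2 pp3:1 pp4:1
Op 9: read(P1, v0) -> 45. No state change.

Answer: 3 1 2 1 1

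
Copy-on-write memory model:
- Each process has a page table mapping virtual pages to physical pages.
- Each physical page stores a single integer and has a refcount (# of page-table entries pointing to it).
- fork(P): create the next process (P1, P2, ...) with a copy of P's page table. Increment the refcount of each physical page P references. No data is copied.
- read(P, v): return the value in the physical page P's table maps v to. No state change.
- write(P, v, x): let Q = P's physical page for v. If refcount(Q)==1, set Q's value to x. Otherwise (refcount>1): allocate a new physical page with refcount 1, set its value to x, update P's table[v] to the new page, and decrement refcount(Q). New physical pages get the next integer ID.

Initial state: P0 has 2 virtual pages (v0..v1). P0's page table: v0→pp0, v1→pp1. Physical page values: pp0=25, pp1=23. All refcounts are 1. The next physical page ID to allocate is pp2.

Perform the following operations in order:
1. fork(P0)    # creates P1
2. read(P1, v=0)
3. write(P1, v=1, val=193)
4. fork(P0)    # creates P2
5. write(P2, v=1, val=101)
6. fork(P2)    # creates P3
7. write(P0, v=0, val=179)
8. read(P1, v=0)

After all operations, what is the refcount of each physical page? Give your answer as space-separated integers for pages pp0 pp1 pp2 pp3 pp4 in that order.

Answer: 3 1 1 2 1

Derivation:
Op 1: fork(P0) -> P1. 2 ppages; refcounts: pp0:2 pp1:2
Op 2: read(P1, v0) -> 25. No state change.
Op 3: write(P1, v1, 193). refcount(pp1)=2>1 -> COPY to pp2. 3 ppages; refcounts: pp0:2 pp1:1 pp2:1
Op 4: fork(P0) -> P2. 3 ppages; refcounts: pp0:3 pp1:2 pp2:1
Op 5: write(P2, v1, 101). refcount(pp1)=2>1 -> COPY to pp3. 4 ppages; refcounts: pp0:3 pp1:1 pp2:1 pp3:1
Op 6: fork(P2) -> P3. 4 ppages; refcounts: pp0:4 pp1:1 pp2:1 pp3:2
Op 7: write(P0, v0, 179). refcount(pp0)=4>1 -> COPY to pp4. 5 ppages; refcounts: pp0:3 pp1:1 pp2:1 pp3:2 pp4:1
Op 8: read(P1, v0) -> 25. No state change.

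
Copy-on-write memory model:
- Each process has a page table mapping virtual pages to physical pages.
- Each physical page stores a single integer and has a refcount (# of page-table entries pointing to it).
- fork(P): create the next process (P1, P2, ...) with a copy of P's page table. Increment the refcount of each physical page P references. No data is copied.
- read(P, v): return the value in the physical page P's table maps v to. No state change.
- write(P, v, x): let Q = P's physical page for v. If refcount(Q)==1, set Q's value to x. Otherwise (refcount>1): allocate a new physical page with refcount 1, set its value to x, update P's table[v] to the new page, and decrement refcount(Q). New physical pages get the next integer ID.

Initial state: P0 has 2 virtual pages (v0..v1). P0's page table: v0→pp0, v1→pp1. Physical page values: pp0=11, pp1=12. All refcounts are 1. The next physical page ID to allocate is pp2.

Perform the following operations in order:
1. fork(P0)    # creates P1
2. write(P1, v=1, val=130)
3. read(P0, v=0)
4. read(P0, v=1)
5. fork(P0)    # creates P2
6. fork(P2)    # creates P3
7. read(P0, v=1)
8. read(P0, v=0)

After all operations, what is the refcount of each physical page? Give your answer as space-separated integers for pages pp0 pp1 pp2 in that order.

Answer: 4 3 1

Derivation:
Op 1: fork(P0) -> P1. 2 ppages; refcounts: pp0:2 pp1:2
Op 2: write(P1, v1, 130). refcount(pp1)=2>1 -> COPY to pp2. 3 ppages; refcounts: pp0:2 pp1:1 pp2:1
Op 3: read(P0, v0) -> 11. No state change.
Op 4: read(P0, v1) -> 12. No state change.
Op 5: fork(P0) -> P2. 3 ppages; refcounts: pp0:3 pp1:2 pp2:1
Op 6: fork(P2) -> P3. 3 ppages; refcounts: pp0:4 pp1:3 pp2:1
Op 7: read(P0, v1) -> 12. No state change.
Op 8: read(P0, v0) -> 11. No state change.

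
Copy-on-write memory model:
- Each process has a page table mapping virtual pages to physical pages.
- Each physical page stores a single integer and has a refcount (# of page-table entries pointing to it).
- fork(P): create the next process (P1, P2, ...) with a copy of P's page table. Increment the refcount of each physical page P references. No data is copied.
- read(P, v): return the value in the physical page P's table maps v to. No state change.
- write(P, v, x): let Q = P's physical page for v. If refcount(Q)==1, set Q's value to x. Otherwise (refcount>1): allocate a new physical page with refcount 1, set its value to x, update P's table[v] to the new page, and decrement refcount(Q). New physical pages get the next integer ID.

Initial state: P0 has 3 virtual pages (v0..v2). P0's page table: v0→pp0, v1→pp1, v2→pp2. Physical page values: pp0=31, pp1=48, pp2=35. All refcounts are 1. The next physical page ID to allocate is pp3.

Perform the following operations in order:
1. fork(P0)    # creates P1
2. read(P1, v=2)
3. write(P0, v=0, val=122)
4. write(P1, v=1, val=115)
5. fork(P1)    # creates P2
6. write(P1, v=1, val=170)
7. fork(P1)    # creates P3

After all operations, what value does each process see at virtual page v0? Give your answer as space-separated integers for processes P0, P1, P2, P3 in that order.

Op 1: fork(P0) -> P1. 3 ppages; refcounts: pp0:2 pp1:2 pp2:2
Op 2: read(P1, v2) -> 35. No state change.
Op 3: write(P0, v0, 122). refcount(pp0)=2>1 -> COPY to pp3. 4 ppages; refcounts: pp0:1 pp1:2 pp2:2 pp3:1
Op 4: write(P1, v1, 115). refcount(pp1)=2>1 -> COPY to pp4. 5 ppages; refcounts: pp0:1 pp1:1 pp2:2 pp3:1 pp4:1
Op 5: fork(P1) -> P2. 5 ppages; refcounts: pp0:2 pp1:1 pp2:3 pp3:1 pp4:2
Op 6: write(P1, v1, 170). refcount(pp4)=2>1 -> COPY to pp5. 6 ppages; refcounts: pp0:2 pp1:1 pp2:3 pp3:1 pp4:1 pp5:1
Op 7: fork(P1) -> P3. 6 ppages; refcounts: pp0:3 pp1:1 pp2:4 pp3:1 pp4:1 pp5:2
P0: v0 -> pp3 = 122
P1: v0 -> pp0 = 31
P2: v0 -> pp0 = 31
P3: v0 -> pp0 = 31

Answer: 122 31 31 31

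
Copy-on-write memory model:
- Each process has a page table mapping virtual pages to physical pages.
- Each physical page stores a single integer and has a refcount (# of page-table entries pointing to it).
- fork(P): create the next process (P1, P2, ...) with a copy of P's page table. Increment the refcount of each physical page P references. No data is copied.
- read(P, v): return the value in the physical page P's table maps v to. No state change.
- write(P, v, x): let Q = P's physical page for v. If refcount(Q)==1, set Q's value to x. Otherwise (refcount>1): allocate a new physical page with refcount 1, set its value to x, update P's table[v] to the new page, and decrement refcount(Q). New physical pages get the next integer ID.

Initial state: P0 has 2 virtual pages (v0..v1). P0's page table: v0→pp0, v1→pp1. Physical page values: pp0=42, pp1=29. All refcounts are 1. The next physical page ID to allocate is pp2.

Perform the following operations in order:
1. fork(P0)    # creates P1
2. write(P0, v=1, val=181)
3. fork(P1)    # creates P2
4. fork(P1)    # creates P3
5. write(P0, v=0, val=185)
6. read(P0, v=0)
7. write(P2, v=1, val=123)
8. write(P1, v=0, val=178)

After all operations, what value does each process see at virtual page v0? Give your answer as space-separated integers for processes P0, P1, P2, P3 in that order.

Op 1: fork(P0) -> P1. 2 ppages; refcounts: pp0:2 pp1:2
Op 2: write(P0, v1, 181). refcount(pp1)=2>1 -> COPY to pp2. 3 ppages; refcounts: pp0:2 pp1:1 pp2:1
Op 3: fork(P1) -> P2. 3 ppages; refcounts: pp0:3 pp1:2 pp2:1
Op 4: fork(P1) -> P3. 3 ppages; refcounts: pp0:4 pp1:3 pp2:1
Op 5: write(P0, v0, 185). refcount(pp0)=4>1 -> COPY to pp3. 4 ppages; refcounts: pp0:3 pp1:3 pp2:1 pp3:1
Op 6: read(P0, v0) -> 185. No state change.
Op 7: write(P2, v1, 123). refcount(pp1)=3>1 -> COPY to pp4. 5 ppages; refcounts: pp0:3 pp1:2 pp2:1 pp3:1 pp4:1
Op 8: write(P1, v0, 178). refcount(pp0)=3>1 -> COPY to pp5. 6 ppages; refcounts: pp0:2 pp1:2 pp2:1 pp3:1 pp4:1 pp5:1
P0: v0 -> pp3 = 185
P1: v0 -> pp5 = 178
P2: v0 -> pp0 = 42
P3: v0 -> pp0 = 42

Answer: 185 178 42 42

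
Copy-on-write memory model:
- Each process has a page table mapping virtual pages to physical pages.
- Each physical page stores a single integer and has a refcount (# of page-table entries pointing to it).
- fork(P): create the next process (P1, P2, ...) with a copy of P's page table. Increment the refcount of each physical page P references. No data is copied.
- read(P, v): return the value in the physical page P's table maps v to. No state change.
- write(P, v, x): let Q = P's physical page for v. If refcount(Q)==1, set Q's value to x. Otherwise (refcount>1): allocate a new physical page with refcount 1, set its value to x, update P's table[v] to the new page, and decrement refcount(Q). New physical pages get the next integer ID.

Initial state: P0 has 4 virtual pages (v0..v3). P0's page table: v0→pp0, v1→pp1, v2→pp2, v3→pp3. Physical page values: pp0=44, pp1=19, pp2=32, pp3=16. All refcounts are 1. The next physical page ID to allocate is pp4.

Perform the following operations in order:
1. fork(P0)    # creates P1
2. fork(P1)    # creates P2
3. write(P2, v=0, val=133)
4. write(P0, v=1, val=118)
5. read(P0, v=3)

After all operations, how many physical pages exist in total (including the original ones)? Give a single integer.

Answer: 6

Derivation:
Op 1: fork(P0) -> P1. 4 ppages; refcounts: pp0:2 pp1:2 pp2:2 pp3:2
Op 2: fork(P1) -> P2. 4 ppages; refcounts: pp0:3 pp1:3 pp2:3 pp3:3
Op 3: write(P2, v0, 133). refcount(pp0)=3>1 -> COPY to pp4. 5 ppages; refcounts: pp0:2 pp1:3 pp2:3 pp3:3 pp4:1
Op 4: write(P0, v1, 118). refcount(pp1)=3>1 -> COPY to pp5. 6 ppages; refcounts: pp0:2 pp1:2 pp2:3 pp3:3 pp4:1 pp5:1
Op 5: read(P0, v3) -> 16. No state change.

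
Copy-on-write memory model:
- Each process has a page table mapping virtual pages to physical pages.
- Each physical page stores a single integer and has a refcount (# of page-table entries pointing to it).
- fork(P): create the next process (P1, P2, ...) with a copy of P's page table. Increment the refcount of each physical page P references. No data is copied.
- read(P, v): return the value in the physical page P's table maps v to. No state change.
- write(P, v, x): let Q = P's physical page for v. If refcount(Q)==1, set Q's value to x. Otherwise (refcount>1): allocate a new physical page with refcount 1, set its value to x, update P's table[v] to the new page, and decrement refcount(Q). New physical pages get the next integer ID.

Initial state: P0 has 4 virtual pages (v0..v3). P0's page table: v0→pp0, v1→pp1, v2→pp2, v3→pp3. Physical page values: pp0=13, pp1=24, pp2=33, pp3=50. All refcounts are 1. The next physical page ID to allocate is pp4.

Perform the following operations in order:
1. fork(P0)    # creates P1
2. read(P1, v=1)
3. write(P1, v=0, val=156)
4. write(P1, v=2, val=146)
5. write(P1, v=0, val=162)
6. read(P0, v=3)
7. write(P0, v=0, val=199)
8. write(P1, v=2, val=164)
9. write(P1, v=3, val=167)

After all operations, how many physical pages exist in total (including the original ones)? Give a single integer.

Answer: 7

Derivation:
Op 1: fork(P0) -> P1. 4 ppages; refcounts: pp0:2 pp1:2 pp2:2 pp3:2
Op 2: read(P1, v1) -> 24. No state change.
Op 3: write(P1, v0, 156). refcount(pp0)=2>1 -> COPY to pp4. 5 ppages; refcounts: pp0:1 pp1:2 pp2:2 pp3:2 pp4:1
Op 4: write(P1, v2, 146). refcount(pp2)=2>1 -> COPY to pp5. 6 ppages; refcounts: pp0:1 pp1:2 pp2:1 pp3:2 pp4:1 pp5:1
Op 5: write(P1, v0, 162). refcount(pp4)=1 -> write in place. 6 ppages; refcounts: pp0:1 pp1:2 pp2:1 pp3:2 pp4:1 pp5:1
Op 6: read(P0, v3) -> 50. No state change.
Op 7: write(P0, v0, 199). refcount(pp0)=1 -> write in place. 6 ppages; refcounts: pp0:1 pp1:2 pp2:1 pp3:2 pp4:1 pp5:1
Op 8: write(P1, v2, 164). refcount(pp5)=1 -> write in place. 6 ppages; refcounts: pp0:1 pp1:2 pp2:1 pp3:2 pp4:1 pp5:1
Op 9: write(P1, v3, 167). refcount(pp3)=2>1 -> COPY to pp6. 7 ppages; refcounts: pp0:1 pp1:2 pp2:1 pp3:1 pp4:1 pp5:1 pp6:1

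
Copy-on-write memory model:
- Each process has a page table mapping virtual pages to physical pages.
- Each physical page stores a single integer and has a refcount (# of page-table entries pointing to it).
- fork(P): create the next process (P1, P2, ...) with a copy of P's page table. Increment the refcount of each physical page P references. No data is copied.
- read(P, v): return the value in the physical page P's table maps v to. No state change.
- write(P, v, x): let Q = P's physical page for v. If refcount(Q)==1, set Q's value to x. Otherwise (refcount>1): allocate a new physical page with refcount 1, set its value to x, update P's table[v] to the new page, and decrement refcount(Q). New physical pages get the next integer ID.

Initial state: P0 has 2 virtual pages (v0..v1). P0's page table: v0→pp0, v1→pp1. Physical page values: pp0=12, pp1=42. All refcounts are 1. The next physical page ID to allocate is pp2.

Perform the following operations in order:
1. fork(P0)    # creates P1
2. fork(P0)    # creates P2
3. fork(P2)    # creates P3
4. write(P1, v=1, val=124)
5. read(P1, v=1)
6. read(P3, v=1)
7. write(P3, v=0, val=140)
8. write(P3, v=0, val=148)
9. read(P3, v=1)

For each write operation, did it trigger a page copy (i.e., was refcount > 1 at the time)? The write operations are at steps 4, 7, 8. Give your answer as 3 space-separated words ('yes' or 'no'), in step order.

Op 1: fork(P0) -> P1. 2 ppages; refcounts: pp0:2 pp1:2
Op 2: fork(P0) -> P2. 2 ppages; refcounts: pp0:3 pp1:3
Op 3: fork(P2) -> P3. 2 ppages; refcounts: pp0:4 pp1:4
Op 4: write(P1, v1, 124). refcount(pp1)=4>1 -> COPY to pp2. 3 ppages; refcounts: pp0:4 pp1:3 pp2:1
Op 5: read(P1, v1) -> 124. No state change.
Op 6: read(P3, v1) -> 42. No state change.
Op 7: write(P3, v0, 140). refcount(pp0)=4>1 -> COPY to pp3. 4 ppages; refcounts: pp0:3 pp1:3 pp2:1 pp3:1
Op 8: write(P3, v0, 148). refcount(pp3)=1 -> write in place. 4 ppages; refcounts: pp0:3 pp1:3 pp2:1 pp3:1
Op 9: read(P3, v1) -> 42. No state change.

yes yes no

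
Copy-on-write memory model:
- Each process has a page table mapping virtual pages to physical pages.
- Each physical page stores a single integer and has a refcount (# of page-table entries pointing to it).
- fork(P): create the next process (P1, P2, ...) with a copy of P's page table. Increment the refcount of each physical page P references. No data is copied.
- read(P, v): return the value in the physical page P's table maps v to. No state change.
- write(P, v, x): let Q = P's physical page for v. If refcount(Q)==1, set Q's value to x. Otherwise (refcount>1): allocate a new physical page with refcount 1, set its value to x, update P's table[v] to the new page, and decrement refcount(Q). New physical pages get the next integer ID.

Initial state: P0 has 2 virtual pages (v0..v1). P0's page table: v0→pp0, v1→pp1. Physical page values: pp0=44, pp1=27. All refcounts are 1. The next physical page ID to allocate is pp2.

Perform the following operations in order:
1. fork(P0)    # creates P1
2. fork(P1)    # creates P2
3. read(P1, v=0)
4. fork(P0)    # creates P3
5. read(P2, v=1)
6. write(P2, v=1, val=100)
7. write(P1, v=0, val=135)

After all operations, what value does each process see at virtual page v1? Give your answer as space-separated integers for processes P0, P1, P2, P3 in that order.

Op 1: fork(P0) -> P1. 2 ppages; refcounts: pp0:2 pp1:2
Op 2: fork(P1) -> P2. 2 ppages; refcounts: pp0:3 pp1:3
Op 3: read(P1, v0) -> 44. No state change.
Op 4: fork(P0) -> P3. 2 ppages; refcounts: pp0:4 pp1:4
Op 5: read(P2, v1) -> 27. No state change.
Op 6: write(P2, v1, 100). refcount(pp1)=4>1 -> COPY to pp2. 3 ppages; refcounts: pp0:4 pp1:3 pp2:1
Op 7: write(P1, v0, 135). refcount(pp0)=4>1 -> COPY to pp3. 4 ppages; refcounts: pp0:3 pp1:3 pp2:1 pp3:1
P0: v1 -> pp1 = 27
P1: v1 -> pp1 = 27
P2: v1 -> pp2 = 100
P3: v1 -> pp1 = 27

Answer: 27 27 100 27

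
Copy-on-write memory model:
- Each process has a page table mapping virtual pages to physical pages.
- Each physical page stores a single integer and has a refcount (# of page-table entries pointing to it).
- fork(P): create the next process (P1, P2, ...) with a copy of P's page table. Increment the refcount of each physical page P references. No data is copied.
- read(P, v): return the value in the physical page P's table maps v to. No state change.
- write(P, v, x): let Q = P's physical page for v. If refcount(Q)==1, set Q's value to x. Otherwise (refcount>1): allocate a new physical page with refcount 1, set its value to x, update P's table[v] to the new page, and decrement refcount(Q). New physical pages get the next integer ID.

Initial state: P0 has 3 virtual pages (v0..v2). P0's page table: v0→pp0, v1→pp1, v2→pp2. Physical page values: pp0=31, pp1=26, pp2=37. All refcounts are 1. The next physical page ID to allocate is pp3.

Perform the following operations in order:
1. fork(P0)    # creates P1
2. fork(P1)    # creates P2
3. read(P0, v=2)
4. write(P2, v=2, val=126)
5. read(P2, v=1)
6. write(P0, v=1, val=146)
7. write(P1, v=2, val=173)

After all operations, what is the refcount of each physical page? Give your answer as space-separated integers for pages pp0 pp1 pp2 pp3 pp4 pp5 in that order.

Answer: 3 2 1 1 1 1

Derivation:
Op 1: fork(P0) -> P1. 3 ppages; refcounts: pp0:2 pp1:2 pp2:2
Op 2: fork(P1) -> P2. 3 ppages; refcounts: pp0:3 pp1:3 pp2:3
Op 3: read(P0, v2) -> 37. No state change.
Op 4: write(P2, v2, 126). refcount(pp2)=3>1 -> COPY to pp3. 4 ppages; refcounts: pp0:3 pp1:3 pp2:2 pp3:1
Op 5: read(P2, v1) -> 26. No state change.
Op 6: write(P0, v1, 146). refcount(pp1)=3>1 -> COPY to pp4. 5 ppages; refcounts: pp0:3 pp1:2 pp2:2 pp3:1 pp4:1
Op 7: write(P1, v2, 173). refcount(pp2)=2>1 -> COPY to pp5. 6 ppages; refcounts: pp0:3 pp1:2 pp2:1 pp3:1 pp4:1 pp5:1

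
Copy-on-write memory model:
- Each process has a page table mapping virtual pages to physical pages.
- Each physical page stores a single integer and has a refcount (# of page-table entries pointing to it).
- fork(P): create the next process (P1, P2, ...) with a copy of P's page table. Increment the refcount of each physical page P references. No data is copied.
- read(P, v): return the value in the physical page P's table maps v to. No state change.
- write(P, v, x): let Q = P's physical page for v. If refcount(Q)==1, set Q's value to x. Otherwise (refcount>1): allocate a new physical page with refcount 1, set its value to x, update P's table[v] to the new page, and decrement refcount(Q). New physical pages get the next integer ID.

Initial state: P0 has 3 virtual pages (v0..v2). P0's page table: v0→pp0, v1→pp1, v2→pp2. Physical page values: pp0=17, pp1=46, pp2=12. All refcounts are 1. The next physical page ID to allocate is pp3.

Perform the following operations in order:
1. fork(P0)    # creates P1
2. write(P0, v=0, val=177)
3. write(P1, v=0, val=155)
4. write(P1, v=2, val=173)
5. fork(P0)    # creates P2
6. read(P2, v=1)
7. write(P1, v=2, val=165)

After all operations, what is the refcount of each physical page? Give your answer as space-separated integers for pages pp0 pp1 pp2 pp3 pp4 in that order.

Op 1: fork(P0) -> P1. 3 ppages; refcounts: pp0:2 pp1:2 pp2:2
Op 2: write(P0, v0, 177). refcount(pp0)=2>1 -> COPY to pp3. 4 ppages; refcounts: pp0:1 pp1:2 pp2:2 pp3:1
Op 3: write(P1, v0, 155). refcount(pp0)=1 -> write in place. 4 ppages; refcounts: pp0:1 pp1:2 pp2:2 pp3:1
Op 4: write(P1, v2, 173). refcount(pp2)=2>1 -> COPY to pp4. 5 ppages; refcounts: pp0:1 pp1:2 pp2:1 pp3:1 pp4:1
Op 5: fork(P0) -> P2. 5 ppages; refcounts: pp0:1 pp1:3 pp2:2 pp3:2 pp4:1
Op 6: read(P2, v1) -> 46. No state change.
Op 7: write(P1, v2, 165). refcount(pp4)=1 -> write in place. 5 ppages; refcounts: pp0:1 pp1:3 pp2:2 pp3:2 pp4:1

Answer: 1 3 2 2 1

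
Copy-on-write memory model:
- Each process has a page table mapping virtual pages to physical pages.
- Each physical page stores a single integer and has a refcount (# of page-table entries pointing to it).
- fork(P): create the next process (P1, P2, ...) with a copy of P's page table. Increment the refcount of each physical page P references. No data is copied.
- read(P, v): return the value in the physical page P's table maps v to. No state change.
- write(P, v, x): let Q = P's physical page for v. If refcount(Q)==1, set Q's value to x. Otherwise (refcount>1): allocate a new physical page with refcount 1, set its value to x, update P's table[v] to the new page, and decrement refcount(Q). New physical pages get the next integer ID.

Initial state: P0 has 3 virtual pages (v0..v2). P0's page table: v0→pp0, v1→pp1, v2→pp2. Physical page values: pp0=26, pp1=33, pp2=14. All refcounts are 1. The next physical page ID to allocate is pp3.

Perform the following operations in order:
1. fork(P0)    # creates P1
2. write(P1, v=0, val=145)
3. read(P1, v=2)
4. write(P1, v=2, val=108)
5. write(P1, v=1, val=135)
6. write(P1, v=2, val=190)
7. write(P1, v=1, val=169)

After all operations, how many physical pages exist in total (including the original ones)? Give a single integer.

Answer: 6

Derivation:
Op 1: fork(P0) -> P1. 3 ppages; refcounts: pp0:2 pp1:2 pp2:2
Op 2: write(P1, v0, 145). refcount(pp0)=2>1 -> COPY to pp3. 4 ppages; refcounts: pp0:1 pp1:2 pp2:2 pp3:1
Op 3: read(P1, v2) -> 14. No state change.
Op 4: write(P1, v2, 108). refcount(pp2)=2>1 -> COPY to pp4. 5 ppages; refcounts: pp0:1 pp1:2 pp2:1 pp3:1 pp4:1
Op 5: write(P1, v1, 135). refcount(pp1)=2>1 -> COPY to pp5. 6 ppages; refcounts: pp0:1 pp1:1 pp2:1 pp3:1 pp4:1 pp5:1
Op 6: write(P1, v2, 190). refcount(pp4)=1 -> write in place. 6 ppages; refcounts: pp0:1 pp1:1 pp2:1 pp3:1 pp4:1 pp5:1
Op 7: write(P1, v1, 169). refcount(pp5)=1 -> write in place. 6 ppages; refcounts: pp0:1 pp1:1 pp2:1 pp3:1 pp4:1 pp5:1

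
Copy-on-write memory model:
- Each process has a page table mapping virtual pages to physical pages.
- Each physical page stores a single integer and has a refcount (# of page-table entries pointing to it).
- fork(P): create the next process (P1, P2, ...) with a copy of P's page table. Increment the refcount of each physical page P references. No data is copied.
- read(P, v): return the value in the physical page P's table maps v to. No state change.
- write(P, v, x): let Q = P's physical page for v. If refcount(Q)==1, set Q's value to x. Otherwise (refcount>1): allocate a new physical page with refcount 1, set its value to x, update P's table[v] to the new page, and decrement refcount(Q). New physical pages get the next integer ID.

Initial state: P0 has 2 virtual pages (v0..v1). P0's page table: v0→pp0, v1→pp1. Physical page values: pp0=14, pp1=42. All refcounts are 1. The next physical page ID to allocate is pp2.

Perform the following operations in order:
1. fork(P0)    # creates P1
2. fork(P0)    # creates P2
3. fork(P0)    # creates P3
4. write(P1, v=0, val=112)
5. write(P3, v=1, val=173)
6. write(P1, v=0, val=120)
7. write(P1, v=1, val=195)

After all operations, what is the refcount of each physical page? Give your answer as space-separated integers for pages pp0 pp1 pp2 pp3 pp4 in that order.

Op 1: fork(P0) -> P1. 2 ppages; refcounts: pp0:2 pp1:2
Op 2: fork(P0) -> P2. 2 ppages; refcounts: pp0:3 pp1:3
Op 3: fork(P0) -> P3. 2 ppages; refcounts: pp0:4 pp1:4
Op 4: write(P1, v0, 112). refcount(pp0)=4>1 -> COPY to pp2. 3 ppages; refcounts: pp0:3 pp1:4 pp2:1
Op 5: write(P3, v1, 173). refcount(pp1)=4>1 -> COPY to pp3. 4 ppages; refcounts: pp0:3 pp1:3 pp2:1 pp3:1
Op 6: write(P1, v0, 120). refcount(pp2)=1 -> write in place. 4 ppages; refcounts: pp0:3 pp1:3 pp2:1 pp3:1
Op 7: write(P1, v1, 195). refcount(pp1)=3>1 -> COPY to pp4. 5 ppages; refcounts: pp0:3 pp1:2 pp2:1 pp3:1 pp4:1

Answer: 3 2 1 1 1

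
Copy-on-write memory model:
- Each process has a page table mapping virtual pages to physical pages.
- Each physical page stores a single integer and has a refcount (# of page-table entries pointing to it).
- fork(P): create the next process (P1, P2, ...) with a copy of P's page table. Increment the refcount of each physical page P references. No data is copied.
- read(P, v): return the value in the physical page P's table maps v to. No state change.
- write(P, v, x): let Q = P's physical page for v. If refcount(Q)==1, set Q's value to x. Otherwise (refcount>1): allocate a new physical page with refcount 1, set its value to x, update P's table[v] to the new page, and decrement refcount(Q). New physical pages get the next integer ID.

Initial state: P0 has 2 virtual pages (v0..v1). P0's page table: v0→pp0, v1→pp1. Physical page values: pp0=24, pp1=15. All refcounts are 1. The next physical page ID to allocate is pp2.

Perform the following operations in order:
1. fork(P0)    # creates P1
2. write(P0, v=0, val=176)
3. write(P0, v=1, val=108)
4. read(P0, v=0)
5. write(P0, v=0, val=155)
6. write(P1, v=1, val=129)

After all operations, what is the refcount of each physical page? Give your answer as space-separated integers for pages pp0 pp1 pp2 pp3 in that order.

Op 1: fork(P0) -> P1. 2 ppages; refcounts: pp0:2 pp1:2
Op 2: write(P0, v0, 176). refcount(pp0)=2>1 -> COPY to pp2. 3 ppages; refcounts: pp0:1 pp1:2 pp2:1
Op 3: write(P0, v1, 108). refcount(pp1)=2>1 -> COPY to pp3. 4 ppages; refcounts: pp0:1 pp1:1 pp2:1 pp3:1
Op 4: read(P0, v0) -> 176. No state change.
Op 5: write(P0, v0, 155). refcount(pp2)=1 -> write in place. 4 ppages; refcounts: pp0:1 pp1:1 pp2:1 pp3:1
Op 6: write(P1, v1, 129). refcount(pp1)=1 -> write in place. 4 ppages; refcounts: pp0:1 pp1:1 pp2:1 pp3:1

Answer: 1 1 1 1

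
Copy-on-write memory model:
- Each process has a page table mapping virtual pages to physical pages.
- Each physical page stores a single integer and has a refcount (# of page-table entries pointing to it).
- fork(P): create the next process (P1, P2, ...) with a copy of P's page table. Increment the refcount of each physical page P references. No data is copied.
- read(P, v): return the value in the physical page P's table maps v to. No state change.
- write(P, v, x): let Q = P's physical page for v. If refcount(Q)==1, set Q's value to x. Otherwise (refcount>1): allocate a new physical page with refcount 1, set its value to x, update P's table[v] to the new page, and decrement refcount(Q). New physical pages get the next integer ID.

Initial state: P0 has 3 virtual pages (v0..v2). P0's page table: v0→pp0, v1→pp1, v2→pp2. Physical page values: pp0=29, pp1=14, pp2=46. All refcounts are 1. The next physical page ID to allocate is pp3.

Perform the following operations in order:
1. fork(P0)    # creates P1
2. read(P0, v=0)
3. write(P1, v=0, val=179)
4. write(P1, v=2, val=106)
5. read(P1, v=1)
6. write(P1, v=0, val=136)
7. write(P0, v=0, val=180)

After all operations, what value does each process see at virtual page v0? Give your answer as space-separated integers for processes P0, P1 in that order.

Op 1: fork(P0) -> P1. 3 ppages; refcounts: pp0:2 pp1:2 pp2:2
Op 2: read(P0, v0) -> 29. No state change.
Op 3: write(P1, v0, 179). refcount(pp0)=2>1 -> COPY to pp3. 4 ppages; refcounts: pp0:1 pp1:2 pp2:2 pp3:1
Op 4: write(P1, v2, 106). refcount(pp2)=2>1 -> COPY to pp4. 5 ppages; refcounts: pp0:1 pp1:2 pp2:1 pp3:1 pp4:1
Op 5: read(P1, v1) -> 14. No state change.
Op 6: write(P1, v0, 136). refcount(pp3)=1 -> write in place. 5 ppages; refcounts: pp0:1 pp1:2 pp2:1 pp3:1 pp4:1
Op 7: write(P0, v0, 180). refcount(pp0)=1 -> write in place. 5 ppages; refcounts: pp0:1 pp1:2 pp2:1 pp3:1 pp4:1
P0: v0 -> pp0 = 180
P1: v0 -> pp3 = 136

Answer: 180 136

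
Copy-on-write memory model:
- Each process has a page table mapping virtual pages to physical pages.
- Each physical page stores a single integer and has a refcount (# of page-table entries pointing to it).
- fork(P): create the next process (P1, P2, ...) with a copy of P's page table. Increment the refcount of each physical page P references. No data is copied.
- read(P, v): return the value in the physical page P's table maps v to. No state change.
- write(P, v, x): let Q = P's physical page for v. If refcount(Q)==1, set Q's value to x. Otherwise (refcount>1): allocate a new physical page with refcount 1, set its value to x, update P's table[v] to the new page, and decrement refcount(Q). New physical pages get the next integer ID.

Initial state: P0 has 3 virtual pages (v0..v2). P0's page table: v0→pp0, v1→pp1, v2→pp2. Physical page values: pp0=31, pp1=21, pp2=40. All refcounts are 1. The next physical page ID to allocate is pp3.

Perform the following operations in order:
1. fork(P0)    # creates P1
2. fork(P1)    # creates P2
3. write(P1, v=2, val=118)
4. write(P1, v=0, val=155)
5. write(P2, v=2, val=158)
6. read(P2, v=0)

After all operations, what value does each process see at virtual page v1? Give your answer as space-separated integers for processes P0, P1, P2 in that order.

Op 1: fork(P0) -> P1. 3 ppages; refcounts: pp0:2 pp1:2 pp2:2
Op 2: fork(P1) -> P2. 3 ppages; refcounts: pp0:3 pp1:3 pp2:3
Op 3: write(P1, v2, 118). refcount(pp2)=3>1 -> COPY to pp3. 4 ppages; refcounts: pp0:3 pp1:3 pp2:2 pp3:1
Op 4: write(P1, v0, 155). refcount(pp0)=3>1 -> COPY to pp4. 5 ppages; refcounts: pp0:2 pp1:3 pp2:2 pp3:1 pp4:1
Op 5: write(P2, v2, 158). refcount(pp2)=2>1 -> COPY to pp5. 6 ppages; refcounts: pp0:2 pp1:3 pp2:1 pp3:1 pp4:1 pp5:1
Op 6: read(P2, v0) -> 31. No state change.
P0: v1 -> pp1 = 21
P1: v1 -> pp1 = 21
P2: v1 -> pp1 = 21

Answer: 21 21 21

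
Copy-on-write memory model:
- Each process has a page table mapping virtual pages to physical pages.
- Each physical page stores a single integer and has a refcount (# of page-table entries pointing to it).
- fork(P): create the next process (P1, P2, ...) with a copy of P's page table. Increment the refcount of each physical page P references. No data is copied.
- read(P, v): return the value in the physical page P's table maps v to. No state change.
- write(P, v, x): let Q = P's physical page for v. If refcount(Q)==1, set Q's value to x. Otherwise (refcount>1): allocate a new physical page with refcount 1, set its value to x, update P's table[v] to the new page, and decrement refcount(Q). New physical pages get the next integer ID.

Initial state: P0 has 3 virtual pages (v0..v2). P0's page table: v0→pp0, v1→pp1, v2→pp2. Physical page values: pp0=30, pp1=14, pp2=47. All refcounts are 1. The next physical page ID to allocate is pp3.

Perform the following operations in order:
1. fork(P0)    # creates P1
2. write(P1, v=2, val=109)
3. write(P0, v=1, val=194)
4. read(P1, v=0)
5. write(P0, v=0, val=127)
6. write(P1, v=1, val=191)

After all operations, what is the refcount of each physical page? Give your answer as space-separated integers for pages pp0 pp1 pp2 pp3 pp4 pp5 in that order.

Op 1: fork(P0) -> P1. 3 ppages; refcounts: pp0:2 pp1:2 pp2:2
Op 2: write(P1, v2, 109). refcount(pp2)=2>1 -> COPY to pp3. 4 ppages; refcounts: pp0:2 pp1:2 pp2:1 pp3:1
Op 3: write(P0, v1, 194). refcount(pp1)=2>1 -> COPY to pp4. 5 ppages; refcounts: pp0:2 pp1:1 pp2:1 pp3:1 pp4:1
Op 4: read(P1, v0) -> 30. No state change.
Op 5: write(P0, v0, 127). refcount(pp0)=2>1 -> COPY to pp5. 6 ppages; refcounts: pp0:1 pp1:1 pp2:1 pp3:1 pp4:1 pp5:1
Op 6: write(P1, v1, 191). refcount(pp1)=1 -> write in place. 6 ppages; refcounts: pp0:1 pp1:1 pp2:1 pp3:1 pp4:1 pp5:1

Answer: 1 1 1 1 1 1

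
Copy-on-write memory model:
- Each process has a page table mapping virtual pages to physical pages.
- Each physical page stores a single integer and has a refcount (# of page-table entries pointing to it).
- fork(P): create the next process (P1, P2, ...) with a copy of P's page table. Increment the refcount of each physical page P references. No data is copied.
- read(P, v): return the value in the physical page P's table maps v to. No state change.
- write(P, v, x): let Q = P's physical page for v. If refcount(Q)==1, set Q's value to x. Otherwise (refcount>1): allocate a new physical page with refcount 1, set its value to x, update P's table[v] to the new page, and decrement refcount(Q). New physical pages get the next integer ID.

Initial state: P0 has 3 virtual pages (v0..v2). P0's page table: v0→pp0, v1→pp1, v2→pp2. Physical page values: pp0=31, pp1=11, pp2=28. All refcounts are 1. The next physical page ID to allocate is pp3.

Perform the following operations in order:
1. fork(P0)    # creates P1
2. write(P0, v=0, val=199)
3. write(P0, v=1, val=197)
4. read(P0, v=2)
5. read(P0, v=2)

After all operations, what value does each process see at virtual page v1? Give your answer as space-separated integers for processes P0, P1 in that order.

Op 1: fork(P0) -> P1. 3 ppages; refcounts: pp0:2 pp1:2 pp2:2
Op 2: write(P0, v0, 199). refcount(pp0)=2>1 -> COPY to pp3. 4 ppages; refcounts: pp0:1 pp1:2 pp2:2 pp3:1
Op 3: write(P0, v1, 197). refcount(pp1)=2>1 -> COPY to pp4. 5 ppages; refcounts: pp0:1 pp1:1 pp2:2 pp3:1 pp4:1
Op 4: read(P0, v2) -> 28. No state change.
Op 5: read(P0, v2) -> 28. No state change.
P0: v1 -> pp4 = 197
P1: v1 -> pp1 = 11

Answer: 197 11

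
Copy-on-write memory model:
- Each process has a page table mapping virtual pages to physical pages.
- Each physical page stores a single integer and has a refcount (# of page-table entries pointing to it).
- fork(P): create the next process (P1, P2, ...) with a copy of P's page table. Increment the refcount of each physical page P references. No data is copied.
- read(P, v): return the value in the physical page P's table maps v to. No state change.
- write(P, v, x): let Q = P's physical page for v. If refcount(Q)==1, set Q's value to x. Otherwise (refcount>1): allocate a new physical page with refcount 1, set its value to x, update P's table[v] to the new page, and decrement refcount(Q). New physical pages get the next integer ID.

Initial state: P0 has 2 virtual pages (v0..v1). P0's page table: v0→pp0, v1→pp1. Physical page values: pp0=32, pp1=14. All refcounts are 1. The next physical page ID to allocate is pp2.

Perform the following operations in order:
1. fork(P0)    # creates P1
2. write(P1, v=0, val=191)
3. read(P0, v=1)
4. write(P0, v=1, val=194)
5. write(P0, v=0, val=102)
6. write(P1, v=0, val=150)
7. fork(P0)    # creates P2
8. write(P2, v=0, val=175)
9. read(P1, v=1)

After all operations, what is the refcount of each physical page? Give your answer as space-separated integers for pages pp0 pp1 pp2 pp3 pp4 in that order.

Op 1: fork(P0) -> P1. 2 ppages; refcounts: pp0:2 pp1:2
Op 2: write(P1, v0, 191). refcount(pp0)=2>1 -> COPY to pp2. 3 ppages; refcounts: pp0:1 pp1:2 pp2:1
Op 3: read(P0, v1) -> 14. No state change.
Op 4: write(P0, v1, 194). refcount(pp1)=2>1 -> COPY to pp3. 4 ppages; refcounts: pp0:1 pp1:1 pp2:1 pp3:1
Op 5: write(P0, v0, 102). refcount(pp0)=1 -> write in place. 4 ppages; refcounts: pp0:1 pp1:1 pp2:1 pp3:1
Op 6: write(P1, v0, 150). refcount(pp2)=1 -> write in place. 4 ppages; refcounts: pp0:1 pp1:1 pp2:1 pp3:1
Op 7: fork(P0) -> P2. 4 ppages; refcounts: pp0:2 pp1:1 pp2:1 pp3:2
Op 8: write(P2, v0, 175). refcount(pp0)=2>1 -> COPY to pp4. 5 ppages; refcounts: pp0:1 pp1:1 pp2:1 pp3:2 pp4:1
Op 9: read(P1, v1) -> 14. No state change.

Answer: 1 1 1 2 1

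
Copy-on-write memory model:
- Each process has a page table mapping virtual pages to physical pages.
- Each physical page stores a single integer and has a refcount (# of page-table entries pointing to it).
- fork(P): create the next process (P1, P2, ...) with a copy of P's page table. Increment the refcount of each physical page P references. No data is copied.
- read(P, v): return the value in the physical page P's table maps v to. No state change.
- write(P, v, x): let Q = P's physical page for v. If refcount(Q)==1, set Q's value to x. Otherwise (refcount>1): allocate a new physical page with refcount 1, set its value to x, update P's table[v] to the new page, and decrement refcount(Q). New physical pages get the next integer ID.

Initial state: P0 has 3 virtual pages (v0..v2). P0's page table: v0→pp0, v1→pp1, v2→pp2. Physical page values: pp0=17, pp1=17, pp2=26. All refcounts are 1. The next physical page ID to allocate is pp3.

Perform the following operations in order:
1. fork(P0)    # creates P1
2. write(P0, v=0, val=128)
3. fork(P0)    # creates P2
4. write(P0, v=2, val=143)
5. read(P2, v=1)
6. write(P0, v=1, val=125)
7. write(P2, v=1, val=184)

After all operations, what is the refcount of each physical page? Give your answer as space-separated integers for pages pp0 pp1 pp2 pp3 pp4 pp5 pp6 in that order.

Answer: 1 1 2 2 1 1 1

Derivation:
Op 1: fork(P0) -> P1. 3 ppages; refcounts: pp0:2 pp1:2 pp2:2
Op 2: write(P0, v0, 128). refcount(pp0)=2>1 -> COPY to pp3. 4 ppages; refcounts: pp0:1 pp1:2 pp2:2 pp3:1
Op 3: fork(P0) -> P2. 4 ppages; refcounts: pp0:1 pp1:3 pp2:3 pp3:2
Op 4: write(P0, v2, 143). refcount(pp2)=3>1 -> COPY to pp4. 5 ppages; refcounts: pp0:1 pp1:3 pp2:2 pp3:2 pp4:1
Op 5: read(P2, v1) -> 17. No state change.
Op 6: write(P0, v1, 125). refcount(pp1)=3>1 -> COPY to pp5. 6 ppages; refcounts: pp0:1 pp1:2 pp2:2 pp3:2 pp4:1 pp5:1
Op 7: write(P2, v1, 184). refcount(pp1)=2>1 -> COPY to pp6. 7 ppages; refcounts: pp0:1 pp1:1 pp2:2 pp3:2 pp4:1 pp5:1 pp6:1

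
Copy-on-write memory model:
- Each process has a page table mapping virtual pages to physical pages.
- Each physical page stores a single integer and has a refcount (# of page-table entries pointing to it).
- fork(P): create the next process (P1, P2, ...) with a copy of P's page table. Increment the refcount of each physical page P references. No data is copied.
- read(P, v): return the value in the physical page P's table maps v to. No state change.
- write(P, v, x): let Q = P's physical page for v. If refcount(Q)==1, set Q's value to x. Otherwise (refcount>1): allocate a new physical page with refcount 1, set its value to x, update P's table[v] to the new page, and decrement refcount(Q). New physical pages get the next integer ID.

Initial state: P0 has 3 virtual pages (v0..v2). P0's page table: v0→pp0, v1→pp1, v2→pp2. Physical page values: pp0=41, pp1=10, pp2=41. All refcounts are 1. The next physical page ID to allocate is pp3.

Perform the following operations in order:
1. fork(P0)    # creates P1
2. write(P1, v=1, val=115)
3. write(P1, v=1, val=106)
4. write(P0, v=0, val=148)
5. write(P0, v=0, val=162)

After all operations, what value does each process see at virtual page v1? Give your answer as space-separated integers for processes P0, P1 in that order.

Op 1: fork(P0) -> P1. 3 ppages; refcounts: pp0:2 pp1:2 pp2:2
Op 2: write(P1, v1, 115). refcount(pp1)=2>1 -> COPY to pp3. 4 ppages; refcounts: pp0:2 pp1:1 pp2:2 pp3:1
Op 3: write(P1, v1, 106). refcount(pp3)=1 -> write in place. 4 ppages; refcounts: pp0:2 pp1:1 pp2:2 pp3:1
Op 4: write(P0, v0, 148). refcount(pp0)=2>1 -> COPY to pp4. 5 ppages; refcounts: pp0:1 pp1:1 pp2:2 pp3:1 pp4:1
Op 5: write(P0, v0, 162). refcount(pp4)=1 -> write in place. 5 ppages; refcounts: pp0:1 pp1:1 pp2:2 pp3:1 pp4:1
P0: v1 -> pp1 = 10
P1: v1 -> pp3 = 106

Answer: 10 106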